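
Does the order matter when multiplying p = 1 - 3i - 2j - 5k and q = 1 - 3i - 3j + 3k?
Yes: pq = 1 - 27i + 19j + k ≠ 1 + 15i - 29j - 5k = qp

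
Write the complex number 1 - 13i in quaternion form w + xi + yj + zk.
1 - 13i + 0j + 0k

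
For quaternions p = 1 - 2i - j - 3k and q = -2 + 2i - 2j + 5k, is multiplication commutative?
No: pq = 15 - 5i + 4j + 17k ≠ 15 + 17i - 4j + 5k = qp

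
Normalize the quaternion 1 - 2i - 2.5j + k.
0.2857 - 0.5714i - 0.7143j + 0.2857k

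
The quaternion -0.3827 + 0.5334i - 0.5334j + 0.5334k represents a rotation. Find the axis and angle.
axis = (√3/3, -√3/3, √3/3), θ = 5π/4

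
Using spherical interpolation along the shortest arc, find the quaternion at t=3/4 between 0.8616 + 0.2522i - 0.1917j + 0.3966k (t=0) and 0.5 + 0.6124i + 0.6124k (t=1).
0.6128 + 0.5382i - 0.0507j + 0.5764k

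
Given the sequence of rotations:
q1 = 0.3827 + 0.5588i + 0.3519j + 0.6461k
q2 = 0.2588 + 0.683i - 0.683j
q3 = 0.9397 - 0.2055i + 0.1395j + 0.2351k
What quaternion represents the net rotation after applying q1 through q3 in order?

q2 · q1 = -0.0423 - 0.0353i - 0.6116j + 0.7892k
q3 · q2 · q1 = -0.1472 + 0.2294i - 0.4267j + 0.8623k
-0.1472 + 0.2294i - 0.4267j + 0.8623k


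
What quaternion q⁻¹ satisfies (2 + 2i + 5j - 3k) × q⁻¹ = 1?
0.0476 - 0.0476i - 0.119j + 0.0714k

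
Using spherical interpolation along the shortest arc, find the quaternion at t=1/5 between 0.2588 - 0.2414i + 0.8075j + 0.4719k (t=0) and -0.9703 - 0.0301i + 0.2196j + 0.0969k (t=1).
0.5409 - 0.2192i + 0.6969j + 0.4168k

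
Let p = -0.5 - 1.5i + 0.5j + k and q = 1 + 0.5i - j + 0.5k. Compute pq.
0.25 - 0.5i + 2.25j + 2k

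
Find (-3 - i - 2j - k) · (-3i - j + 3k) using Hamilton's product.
-2 + 2i + 9j - 14k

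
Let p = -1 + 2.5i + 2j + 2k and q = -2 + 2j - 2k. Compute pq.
2 - 13i - j + 3k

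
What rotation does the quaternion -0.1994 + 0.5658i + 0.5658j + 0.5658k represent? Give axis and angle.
axis = (√3/3, √3/3, √3/3), θ = 203°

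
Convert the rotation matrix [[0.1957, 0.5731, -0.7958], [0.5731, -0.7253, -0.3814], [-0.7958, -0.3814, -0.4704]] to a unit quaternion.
0.7732i + 0.3706j - 0.5146k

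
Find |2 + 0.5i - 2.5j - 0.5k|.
3.279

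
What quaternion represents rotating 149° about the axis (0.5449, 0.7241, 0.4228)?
0.2672 + 0.5251i + 0.6978j + 0.4074k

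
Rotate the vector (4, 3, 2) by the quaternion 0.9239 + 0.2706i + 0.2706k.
(2.207, 3.121, 3.793)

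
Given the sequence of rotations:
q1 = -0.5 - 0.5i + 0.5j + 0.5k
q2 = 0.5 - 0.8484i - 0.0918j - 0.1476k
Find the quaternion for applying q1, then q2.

q2 · q1 = -0.5545 + 0.2021i + 0.7939j - 0.1463k
-0.5545 + 0.2021i + 0.7939j - 0.1463k


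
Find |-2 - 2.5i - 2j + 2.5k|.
4.528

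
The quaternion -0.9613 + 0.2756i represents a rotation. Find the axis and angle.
axis = (1, 0, 0), θ = 328°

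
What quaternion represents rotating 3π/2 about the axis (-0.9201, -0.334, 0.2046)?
-0.7071 - 0.6506i - 0.2362j + 0.1447k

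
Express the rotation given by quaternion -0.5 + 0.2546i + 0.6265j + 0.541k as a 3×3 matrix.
[[-0.3704, 0.86, -0.351], [-0.222, 0.285, 0.9325], [0.902, 0.4233, 0.0854]]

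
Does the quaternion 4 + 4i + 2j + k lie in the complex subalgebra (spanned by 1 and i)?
No. The quaternion 4 + 4i + 2j + k has j-coefficient y = 2 and k-coefficient z = 1, not both zero, so it does not lie in the complex subalgebra spanned by 1 and i.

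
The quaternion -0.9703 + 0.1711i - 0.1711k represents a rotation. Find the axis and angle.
axis = (√2/2, 0, -√2/2), θ = 332°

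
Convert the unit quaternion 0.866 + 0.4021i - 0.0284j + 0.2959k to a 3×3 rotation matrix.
[[0.8233, -0.5353, 0.1888], [0.4897, 0.5015, -0.7132], [0.2872, 0.6796, 0.675]]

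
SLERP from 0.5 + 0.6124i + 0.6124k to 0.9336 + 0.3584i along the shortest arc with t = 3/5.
0.8226 + 0.5008i + 0.2695k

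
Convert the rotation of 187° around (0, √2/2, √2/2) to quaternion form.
-0.061 + 0.7058j + 0.7058k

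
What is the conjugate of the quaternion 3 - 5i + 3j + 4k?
3 + 5i - 3j - 4k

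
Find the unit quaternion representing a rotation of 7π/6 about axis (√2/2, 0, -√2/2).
-0.2588 + 0.683i - 0.683k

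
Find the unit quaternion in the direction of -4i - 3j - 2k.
-0.7428i - 0.5571j - 0.3714k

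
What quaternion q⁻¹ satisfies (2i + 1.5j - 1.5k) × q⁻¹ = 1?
-0.2353i - 0.1765j + 0.1765k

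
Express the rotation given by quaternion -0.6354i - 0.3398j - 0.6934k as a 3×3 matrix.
[[-0.1925, 0.4318, 0.8812], [0.4318, -0.7691, 0.4712], [0.8812, 0.4712, -0.0384]]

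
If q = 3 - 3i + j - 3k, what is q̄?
3 + 3i - j + 3k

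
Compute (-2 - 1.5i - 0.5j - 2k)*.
-2 + 1.5i + 0.5j + 2k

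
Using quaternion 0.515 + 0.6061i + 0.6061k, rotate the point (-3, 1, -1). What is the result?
(-2.155, -1.718, -1.845)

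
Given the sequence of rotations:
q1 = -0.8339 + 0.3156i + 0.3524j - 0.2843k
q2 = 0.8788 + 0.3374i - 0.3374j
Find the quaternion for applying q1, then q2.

q2 · q1 = -0.7204 + 0.0919i + 0.687j - 0.0245k
-0.7204 + 0.0919i + 0.687j - 0.0245k


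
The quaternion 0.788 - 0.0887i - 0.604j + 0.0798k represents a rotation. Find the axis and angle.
axis = (-0.1441, -0.981, 0.1296), θ = 76°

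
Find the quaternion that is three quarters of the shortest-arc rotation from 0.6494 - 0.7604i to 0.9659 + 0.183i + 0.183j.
0.9856 - 0.0786i + 0.1498j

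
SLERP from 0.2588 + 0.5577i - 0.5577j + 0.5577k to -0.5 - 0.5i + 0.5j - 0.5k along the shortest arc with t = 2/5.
0.3584 + 0.539i - 0.539j + 0.539k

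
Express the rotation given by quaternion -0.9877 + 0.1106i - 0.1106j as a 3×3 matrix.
[[0.9755, -0.0245, 0.2185], [-0.0245, 0.9755, 0.2185], [-0.2185, -0.2185, 0.9511]]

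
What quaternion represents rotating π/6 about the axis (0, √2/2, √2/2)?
0.9659 + 0.183j + 0.183k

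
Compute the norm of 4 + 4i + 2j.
6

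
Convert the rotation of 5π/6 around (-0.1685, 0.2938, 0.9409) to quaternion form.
0.2588 - 0.1628i + 0.2838j + 0.9088k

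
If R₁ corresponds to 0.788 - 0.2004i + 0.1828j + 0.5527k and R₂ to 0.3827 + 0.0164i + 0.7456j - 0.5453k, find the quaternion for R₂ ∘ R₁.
0.4699 + 0.448i + 0.7577j - 0.0658k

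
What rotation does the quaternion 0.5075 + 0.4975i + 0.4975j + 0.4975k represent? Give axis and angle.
axis = (√3/3, √3/3, √3/3), θ = 119°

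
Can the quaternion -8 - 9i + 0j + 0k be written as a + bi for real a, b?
Yes. The quaternion -8 - 9i has j- and k-coefficients y = z = 0, so it lies in the complex subalgebra spanned by 1 and i.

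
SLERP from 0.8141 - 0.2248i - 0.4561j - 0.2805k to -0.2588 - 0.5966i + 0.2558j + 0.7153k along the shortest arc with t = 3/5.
0.5796 + 0.308i - 0.4023j - 0.6383k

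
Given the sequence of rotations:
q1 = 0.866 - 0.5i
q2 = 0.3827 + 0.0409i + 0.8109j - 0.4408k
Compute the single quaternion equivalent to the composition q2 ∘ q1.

q2 · q1 = 0.3519 - 0.1559i + 0.9226j + 0.0237k
0.3519 - 0.1559i + 0.9226j + 0.0237k


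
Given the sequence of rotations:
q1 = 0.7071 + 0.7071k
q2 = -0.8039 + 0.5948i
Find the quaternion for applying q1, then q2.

q2 · q1 = -0.5684 + 0.4206i - 0.4206j - 0.5684k
-0.5684 + 0.4206i - 0.4206j - 0.5684k


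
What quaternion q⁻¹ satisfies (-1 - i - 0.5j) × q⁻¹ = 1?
-0.4444 + 0.4444i + 0.2222j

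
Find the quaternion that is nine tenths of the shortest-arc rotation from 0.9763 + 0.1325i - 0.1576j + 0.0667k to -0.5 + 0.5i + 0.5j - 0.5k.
0.5818 - 0.4499i - 0.4844j + 0.4736k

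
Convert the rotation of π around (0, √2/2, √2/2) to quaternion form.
0.7071j + 0.7071k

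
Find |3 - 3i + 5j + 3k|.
√52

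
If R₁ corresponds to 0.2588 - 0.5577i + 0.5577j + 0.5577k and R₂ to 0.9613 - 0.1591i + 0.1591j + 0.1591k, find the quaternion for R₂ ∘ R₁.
-0.0174 - 0.5773i + 0.5773j + 0.5773k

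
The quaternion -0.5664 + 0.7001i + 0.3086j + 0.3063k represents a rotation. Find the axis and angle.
axis = (0.8495, 0.3745, 0.3717), θ = 249°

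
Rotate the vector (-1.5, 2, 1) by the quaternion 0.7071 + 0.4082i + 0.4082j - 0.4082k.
(1.565, 0.122, 2.187)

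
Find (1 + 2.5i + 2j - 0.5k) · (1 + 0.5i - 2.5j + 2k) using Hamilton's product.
5.75 + 5.75i - 5.75j - 5.75k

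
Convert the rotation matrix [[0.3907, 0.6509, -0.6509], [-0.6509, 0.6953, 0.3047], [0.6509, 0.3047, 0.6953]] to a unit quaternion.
0.8339 - 0.3903j - 0.3903k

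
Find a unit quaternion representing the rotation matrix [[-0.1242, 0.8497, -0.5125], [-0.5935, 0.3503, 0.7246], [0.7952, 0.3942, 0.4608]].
0.6494 - 0.1272i - 0.5034j - 0.5556k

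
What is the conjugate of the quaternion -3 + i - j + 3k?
-3 - i + j - 3k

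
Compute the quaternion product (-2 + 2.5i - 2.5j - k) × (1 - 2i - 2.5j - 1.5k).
-4.75 + 7.75i + 8.25j - 9.25k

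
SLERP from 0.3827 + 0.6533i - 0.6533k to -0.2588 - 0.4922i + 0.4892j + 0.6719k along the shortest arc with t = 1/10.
0.3748 + 0.6451i - 0.0513j - 0.6639k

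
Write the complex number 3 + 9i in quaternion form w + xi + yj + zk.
3 + 9i + 0j + 0k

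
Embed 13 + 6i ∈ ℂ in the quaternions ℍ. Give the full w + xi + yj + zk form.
13 + 6i + 0j + 0k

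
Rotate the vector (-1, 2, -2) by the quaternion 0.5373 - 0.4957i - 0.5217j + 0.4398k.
(2.014, -0.894, -2.036)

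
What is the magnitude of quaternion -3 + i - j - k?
√12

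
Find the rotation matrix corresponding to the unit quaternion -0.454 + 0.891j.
[[-0.5878, 0, -0.809], [0, 1, 0], [0.809, 0, -0.5878]]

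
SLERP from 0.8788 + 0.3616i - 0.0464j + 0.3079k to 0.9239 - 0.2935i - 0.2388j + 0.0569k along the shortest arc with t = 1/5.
0.93 + 0.2351i - 0.0907j + 0.2674k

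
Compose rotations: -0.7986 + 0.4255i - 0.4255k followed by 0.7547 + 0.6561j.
-0.6027 + 0.042i - 0.524j - 0.6003k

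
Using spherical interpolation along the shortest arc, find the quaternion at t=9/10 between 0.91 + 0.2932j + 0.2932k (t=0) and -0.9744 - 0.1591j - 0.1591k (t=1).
0.9697 + 0.1729j + 0.1729k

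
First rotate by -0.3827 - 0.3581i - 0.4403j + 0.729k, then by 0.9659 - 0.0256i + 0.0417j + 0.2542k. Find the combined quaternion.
-0.5458 - 0.1938i - 0.5136j + 0.6331k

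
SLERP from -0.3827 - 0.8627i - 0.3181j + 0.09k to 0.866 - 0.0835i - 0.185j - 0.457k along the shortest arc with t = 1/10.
-0.4848 - 0.8153i - 0.2796j + 0.1485k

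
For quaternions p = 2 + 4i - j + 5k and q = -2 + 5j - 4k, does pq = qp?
No: pq = 21 - 29i + 28j + 2k ≠ 21 + 13i - 4j - 38k = qp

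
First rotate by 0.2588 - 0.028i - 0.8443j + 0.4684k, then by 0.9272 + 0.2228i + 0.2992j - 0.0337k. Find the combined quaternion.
0.5146 + 0.1434i - 0.8088j + 0.2458k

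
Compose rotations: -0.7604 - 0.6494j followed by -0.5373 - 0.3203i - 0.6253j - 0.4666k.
0.0025 - 0.0595i + 0.8244j + 0.5628k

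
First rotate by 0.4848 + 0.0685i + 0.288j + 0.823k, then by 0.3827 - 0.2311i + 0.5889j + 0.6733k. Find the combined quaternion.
-0.5224 + 0.2049i + 0.632j + 0.5345k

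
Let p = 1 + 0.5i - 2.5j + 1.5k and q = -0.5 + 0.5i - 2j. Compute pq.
-5.75 + 3.25i - 0.5k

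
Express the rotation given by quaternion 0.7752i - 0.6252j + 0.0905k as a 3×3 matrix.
[[0.2019, -0.9693, 0.1403], [-0.9693, -0.2183, -0.1132], [0.1403, -0.1132, -0.9836]]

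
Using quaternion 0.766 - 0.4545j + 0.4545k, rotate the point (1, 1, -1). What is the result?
(0.174, 1.696, -0.304)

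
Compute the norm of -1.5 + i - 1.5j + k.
2.55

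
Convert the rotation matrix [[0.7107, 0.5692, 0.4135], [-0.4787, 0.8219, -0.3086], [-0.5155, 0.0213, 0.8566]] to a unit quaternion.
0.9205 + 0.0896i + 0.2523j - 0.2846k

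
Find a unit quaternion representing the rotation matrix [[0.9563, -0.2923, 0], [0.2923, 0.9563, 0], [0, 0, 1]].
0.989 + 0.1478k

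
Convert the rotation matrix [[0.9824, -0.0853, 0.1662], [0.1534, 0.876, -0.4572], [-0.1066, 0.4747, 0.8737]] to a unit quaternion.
0.9659 + 0.2412i + 0.0706j + 0.0618k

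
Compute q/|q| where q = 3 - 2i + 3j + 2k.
0.5883 - 0.3922i + 0.5883j + 0.3922k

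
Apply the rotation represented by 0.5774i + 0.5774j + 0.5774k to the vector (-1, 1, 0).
(1, -1, 0)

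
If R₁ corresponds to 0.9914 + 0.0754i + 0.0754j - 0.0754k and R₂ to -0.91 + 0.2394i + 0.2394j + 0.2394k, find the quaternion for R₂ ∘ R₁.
-0.9202 + 0.1326i + 0.2048j + 0.306k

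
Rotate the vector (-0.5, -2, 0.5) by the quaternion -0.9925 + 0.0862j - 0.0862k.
(-0.228, -2.063, 0.437)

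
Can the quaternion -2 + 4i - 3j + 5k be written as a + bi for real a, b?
No. The quaternion -2 + 4i - 3j + 5k has j-coefficient y = -3 and k-coefficient z = 5, not both zero, so it does not lie in the complex subalgebra spanned by 1 and i.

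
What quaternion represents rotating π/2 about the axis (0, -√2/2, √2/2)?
0.7071 - 0.5j + 0.5k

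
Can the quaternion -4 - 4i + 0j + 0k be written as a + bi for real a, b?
Yes. The quaternion -4 - 4i has j- and k-coefficients y = z = 0, so it lies in the complex subalgebra spanned by 1 and i.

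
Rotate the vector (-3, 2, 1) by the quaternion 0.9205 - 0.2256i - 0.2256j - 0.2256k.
(-1.669, 3.051, -1.382)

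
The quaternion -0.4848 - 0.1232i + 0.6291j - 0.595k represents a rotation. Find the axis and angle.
axis = (-0.1409, 0.7193, -0.6803), θ = 238°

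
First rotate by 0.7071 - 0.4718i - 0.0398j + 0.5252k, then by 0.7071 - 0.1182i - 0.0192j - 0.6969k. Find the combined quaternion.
0.8095 - 0.455i + 0.3492j - 0.1258k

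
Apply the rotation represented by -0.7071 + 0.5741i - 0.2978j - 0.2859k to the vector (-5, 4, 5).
(-5.816, 5.308, 1.998)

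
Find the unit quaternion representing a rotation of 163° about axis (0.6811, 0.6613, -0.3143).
0.1478 + 0.6736i + 0.654j - 0.3108k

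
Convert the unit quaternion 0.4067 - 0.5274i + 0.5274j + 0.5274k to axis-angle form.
axis = (-√3/3, √3/3, √3/3), θ = 132°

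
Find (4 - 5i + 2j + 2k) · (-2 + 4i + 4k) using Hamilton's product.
4 + 34i + 24j + 4k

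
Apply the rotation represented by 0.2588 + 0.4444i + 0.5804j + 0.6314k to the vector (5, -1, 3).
(0.04, 5.914, 0.135)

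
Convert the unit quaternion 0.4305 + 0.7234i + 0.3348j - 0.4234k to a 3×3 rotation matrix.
[[0.4173, 0.8489, -0.3243], [0.1198, -0.4052, -0.9064], [-0.9008, 0.3393, -0.2708]]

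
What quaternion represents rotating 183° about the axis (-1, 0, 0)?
-0.0262 - 0.9997i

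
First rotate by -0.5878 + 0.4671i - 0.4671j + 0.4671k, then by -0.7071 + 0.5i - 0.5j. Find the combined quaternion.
-0.0515 - 0.8577i + 0.3906j - 0.3303k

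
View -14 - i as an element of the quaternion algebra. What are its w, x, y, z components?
-14 - i + 0j + 0k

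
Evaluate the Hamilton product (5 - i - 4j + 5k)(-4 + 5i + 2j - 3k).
8 + 31i + 48j - 17k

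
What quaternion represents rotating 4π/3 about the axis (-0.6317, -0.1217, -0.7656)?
-0.5 - 0.5471i - 0.1054j - 0.663k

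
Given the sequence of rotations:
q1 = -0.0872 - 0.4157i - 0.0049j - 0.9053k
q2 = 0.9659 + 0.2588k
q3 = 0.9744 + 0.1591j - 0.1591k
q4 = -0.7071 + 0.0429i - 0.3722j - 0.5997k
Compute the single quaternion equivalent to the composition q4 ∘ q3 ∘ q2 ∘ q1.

q2 · q1 = 0.1501 - 0.4003i - 0.1123j - 0.897k
q3 · q2 · q1 = 0.0214 - 0.5506i - 0.0219j - 0.8342k
q4 · q3 · q2 · q1 = -0.4999 + 0.6876i + 0.3735j + 0.3712k
-0.4999 + 0.6876i + 0.3735j + 0.3712k


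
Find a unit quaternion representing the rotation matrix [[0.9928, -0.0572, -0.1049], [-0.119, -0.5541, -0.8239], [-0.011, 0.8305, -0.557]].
0.4695 + 0.8809i - 0.05j - 0.0329k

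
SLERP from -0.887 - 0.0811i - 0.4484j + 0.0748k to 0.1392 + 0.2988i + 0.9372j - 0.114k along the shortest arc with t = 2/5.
-0.6529 - 0.1904i - 0.7261j + 0.1018k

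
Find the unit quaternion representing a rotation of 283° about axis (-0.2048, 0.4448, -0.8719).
-0.7826 - 0.1275i + 0.2769j - 0.5428k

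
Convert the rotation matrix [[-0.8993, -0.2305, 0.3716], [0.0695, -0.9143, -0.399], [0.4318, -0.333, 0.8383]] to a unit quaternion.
0.0785 + 0.2102i - 0.1915j + 0.9555k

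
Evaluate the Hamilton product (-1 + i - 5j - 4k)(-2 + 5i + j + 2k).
10 - 13i - 13j + 32k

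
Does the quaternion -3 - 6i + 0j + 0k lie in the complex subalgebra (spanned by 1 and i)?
Yes. The quaternion -3 - 6i has j- and k-coefficients y = z = 0, so it lies in the complex subalgebra spanned by 1 and i.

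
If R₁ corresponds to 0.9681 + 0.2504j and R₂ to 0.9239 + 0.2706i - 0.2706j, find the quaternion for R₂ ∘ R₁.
0.9622 + 0.262i - 0.0306j + 0.0678k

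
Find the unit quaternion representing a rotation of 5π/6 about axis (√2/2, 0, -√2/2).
0.2588 + 0.683i - 0.683k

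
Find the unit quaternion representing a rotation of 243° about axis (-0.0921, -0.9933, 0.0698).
-0.5225 - 0.0785i - 0.8469j + 0.0595k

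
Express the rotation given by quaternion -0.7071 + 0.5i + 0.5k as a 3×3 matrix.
[[0.5, 0.7071, 0.5], [-0.7071, 0, 0.7071], [0.5, -0.7071, 0.5]]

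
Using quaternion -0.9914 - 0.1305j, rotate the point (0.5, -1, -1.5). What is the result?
(0.095, -1, -1.578)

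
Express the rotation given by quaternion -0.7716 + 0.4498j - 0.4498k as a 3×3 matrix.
[[0.1907, -0.6941, -0.6941], [0.6941, 0.5954, -0.4046], [0.6941, -0.4046, 0.5954]]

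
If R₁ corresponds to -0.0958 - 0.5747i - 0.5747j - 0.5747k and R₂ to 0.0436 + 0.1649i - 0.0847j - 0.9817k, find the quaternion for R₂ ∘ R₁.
-0.5223 - 0.5564i + 0.642j - 0.0745k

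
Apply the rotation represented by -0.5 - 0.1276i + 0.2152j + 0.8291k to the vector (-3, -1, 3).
(-0.652, 3.747, 2.129)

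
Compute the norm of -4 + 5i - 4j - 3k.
√66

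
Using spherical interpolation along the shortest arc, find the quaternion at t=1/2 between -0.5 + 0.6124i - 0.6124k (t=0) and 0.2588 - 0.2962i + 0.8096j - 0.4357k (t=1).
-0.5251 + 0.6288i - 0.5603j - 0.1223k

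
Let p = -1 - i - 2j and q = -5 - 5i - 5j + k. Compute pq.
-10 + 8i + 16j - 6k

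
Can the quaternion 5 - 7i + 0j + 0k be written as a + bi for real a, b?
Yes. The quaternion 5 - 7i has j- and k-coefficients y = z = 0, so it lies in the complex subalgebra spanned by 1 and i.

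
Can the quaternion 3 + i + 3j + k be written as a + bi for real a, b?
No. The quaternion 3 + i + 3j + k has j-coefficient y = 3 and k-coefficient z = 1, not both zero, so it does not lie in the complex subalgebra spanned by 1 and i.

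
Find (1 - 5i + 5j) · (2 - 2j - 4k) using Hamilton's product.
12 - 30i - 12j + 6k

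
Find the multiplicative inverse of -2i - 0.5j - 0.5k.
0.4444i + 0.1111j + 0.1111k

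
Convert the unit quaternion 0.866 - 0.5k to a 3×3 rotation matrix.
[[0.5, 0.866, 0], [-0.866, 0.5, 0], [0, 0, 1]]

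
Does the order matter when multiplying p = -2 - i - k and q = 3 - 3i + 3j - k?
Yes: pq = -10 + 6i - 4j - 4k ≠ -10 - 8j + 2k = qp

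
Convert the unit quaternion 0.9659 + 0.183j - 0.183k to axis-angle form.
axis = (0, √2/2, -√2/2), θ = π/6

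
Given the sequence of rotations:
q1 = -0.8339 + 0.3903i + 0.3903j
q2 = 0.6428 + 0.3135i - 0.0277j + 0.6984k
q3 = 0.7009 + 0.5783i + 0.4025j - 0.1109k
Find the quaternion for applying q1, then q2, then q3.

q2 · q1 = -0.6476 - 0.2831i + 0.5466j - 0.4492k
q3 · q2 · q1 = -0.56 - 0.6931i + 0.4136j + 0.187k
-0.56 - 0.6931i + 0.4136j + 0.187k


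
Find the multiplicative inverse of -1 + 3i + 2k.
-0.0714 - 0.2143i - 0.1429k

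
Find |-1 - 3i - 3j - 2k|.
√23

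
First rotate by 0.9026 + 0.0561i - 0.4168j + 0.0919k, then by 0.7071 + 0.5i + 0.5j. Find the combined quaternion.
0.8186 + 0.5369i + 0.1106j - 0.1715k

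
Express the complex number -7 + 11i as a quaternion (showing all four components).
-7 + 11i + 0j + 0k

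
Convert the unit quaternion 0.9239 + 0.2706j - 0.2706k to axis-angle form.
axis = (0, √2/2, -√2/2), θ = π/4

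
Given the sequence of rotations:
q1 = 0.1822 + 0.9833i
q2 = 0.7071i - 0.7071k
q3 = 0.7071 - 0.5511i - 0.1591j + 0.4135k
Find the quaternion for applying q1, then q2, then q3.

q2 · q1 = -0.6953 + 0.1288i - 0.6953j - 0.1288k
q3 · q2 · q1 = -0.478 + 0.7823i - 0.3987j + 0.0251k
-0.478 + 0.7823i - 0.3987j + 0.0251k


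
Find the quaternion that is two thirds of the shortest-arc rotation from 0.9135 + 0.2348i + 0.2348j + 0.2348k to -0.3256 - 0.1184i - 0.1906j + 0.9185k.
0.6872 + 0.2051i + 0.2643j - 0.6448k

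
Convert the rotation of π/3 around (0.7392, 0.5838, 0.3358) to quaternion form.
0.866 + 0.3696i + 0.2919j + 0.1679k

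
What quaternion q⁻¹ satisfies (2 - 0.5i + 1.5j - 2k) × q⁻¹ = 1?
0.1905 + 0.0476i - 0.1429j + 0.1905k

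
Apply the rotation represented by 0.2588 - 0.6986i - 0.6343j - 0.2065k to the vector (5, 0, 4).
(0.391, 6.391, -0.039)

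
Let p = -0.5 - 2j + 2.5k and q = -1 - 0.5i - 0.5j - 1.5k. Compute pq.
3.25 + 4.5i + j - 2.75k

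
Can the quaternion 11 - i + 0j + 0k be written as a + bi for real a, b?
Yes. The quaternion 11 - i has j- and k-coefficients y = z = 0, so it lies in the complex subalgebra spanned by 1 and i.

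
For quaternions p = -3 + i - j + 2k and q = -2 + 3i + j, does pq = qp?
No: pq = 4 - 13i + 5j ≠ 4 - 9i - 7j - 8k = qp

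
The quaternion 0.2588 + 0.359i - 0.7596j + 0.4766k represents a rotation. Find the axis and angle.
axis = (0.3717, -0.7864, 0.4934), θ = 5π/6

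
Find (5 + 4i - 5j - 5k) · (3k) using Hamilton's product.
15 - 15i - 12j + 15k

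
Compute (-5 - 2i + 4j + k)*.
-5 + 2i - 4j - k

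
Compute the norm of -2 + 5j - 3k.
√38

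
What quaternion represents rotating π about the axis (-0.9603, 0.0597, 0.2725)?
-0.9603i + 0.0597j + 0.2725k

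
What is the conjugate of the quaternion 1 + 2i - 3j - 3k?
1 - 2i + 3j + 3k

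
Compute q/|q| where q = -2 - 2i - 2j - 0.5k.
-0.5714 - 0.5714i - 0.5714j - 0.1429k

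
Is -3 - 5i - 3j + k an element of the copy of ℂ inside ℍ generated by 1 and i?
No. The quaternion -3 - 5i - 3j + k has j-coefficient y = -3 and k-coefficient z = 1, not both zero, so it does not lie in the complex subalgebra spanned by 1 and i.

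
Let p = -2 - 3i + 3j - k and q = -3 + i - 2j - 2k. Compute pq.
13 - i - 12j + 10k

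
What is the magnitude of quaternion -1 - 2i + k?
√6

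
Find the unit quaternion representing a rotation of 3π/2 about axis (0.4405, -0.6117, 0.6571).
-0.7071 + 0.3115i - 0.4325j + 0.4646k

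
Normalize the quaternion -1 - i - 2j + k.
-0.378 - 0.378i - 0.7559j + 0.378k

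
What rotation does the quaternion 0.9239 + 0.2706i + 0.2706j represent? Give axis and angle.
axis = (√2/2, √2/2, 0), θ = π/4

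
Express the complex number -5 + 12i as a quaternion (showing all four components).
-5 + 12i + 0j + 0k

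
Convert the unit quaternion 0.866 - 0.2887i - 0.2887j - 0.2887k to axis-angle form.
axis = (-√3/3, -√3/3, -√3/3), θ = π/3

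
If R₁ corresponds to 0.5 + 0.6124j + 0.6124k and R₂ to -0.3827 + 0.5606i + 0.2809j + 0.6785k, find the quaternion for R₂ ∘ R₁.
-0.7789 + 0.0368i - 0.4372j + 0.4482k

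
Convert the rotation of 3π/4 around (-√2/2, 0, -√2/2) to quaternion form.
0.3827 - 0.6533i - 0.6533k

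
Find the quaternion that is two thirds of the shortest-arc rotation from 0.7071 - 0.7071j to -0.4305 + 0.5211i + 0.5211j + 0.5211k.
0.5686 - 0.3713i - 0.6332j - 0.3713k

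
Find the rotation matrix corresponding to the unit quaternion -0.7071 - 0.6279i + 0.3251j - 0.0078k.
[[0.7885, -0.4193, -0.45], [-0.3972, 0.2114, -0.893], [0.4696, 0.8829, 0.0001]]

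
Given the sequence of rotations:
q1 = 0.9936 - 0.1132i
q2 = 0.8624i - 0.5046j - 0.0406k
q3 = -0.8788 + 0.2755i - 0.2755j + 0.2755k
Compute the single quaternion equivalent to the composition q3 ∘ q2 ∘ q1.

q2 · q1 = 0.0976 + 0.8569i - 0.4968j - 0.0975k
q3 · q2 · q1 = -0.4319 - 0.5624i + 0.6726j + 0.2118k
-0.4319 - 0.5624i + 0.6726j + 0.2118k


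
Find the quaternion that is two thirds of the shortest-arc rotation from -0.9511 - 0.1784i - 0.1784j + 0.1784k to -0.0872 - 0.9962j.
-0.4849 - 0.078i - 0.8676j + 0.078k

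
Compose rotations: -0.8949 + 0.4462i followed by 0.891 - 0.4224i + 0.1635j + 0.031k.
-0.6089 + 0.7756i - 0.1325j - 0.1007k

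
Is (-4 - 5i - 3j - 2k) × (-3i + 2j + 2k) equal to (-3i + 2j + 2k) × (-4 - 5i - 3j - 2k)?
No: pq = -5 + 10i + 8j - 27k ≠ -5 + 14i - 24j + 11k = qp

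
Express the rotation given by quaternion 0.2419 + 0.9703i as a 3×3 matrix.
[[1, 0, 0], [0, -0.883, -0.4694], [0, 0.4694, -0.883]]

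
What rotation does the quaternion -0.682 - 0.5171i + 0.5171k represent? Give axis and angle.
axis = (-√2/2, 0, √2/2), θ = 266°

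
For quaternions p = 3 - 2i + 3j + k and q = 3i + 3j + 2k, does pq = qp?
No: pq = -5 + 12i + 16j - 9k ≠ -5 + 6i + 2j + 21k = qp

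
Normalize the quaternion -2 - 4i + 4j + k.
-0.3288 - 0.6576i + 0.6576j + 0.1644k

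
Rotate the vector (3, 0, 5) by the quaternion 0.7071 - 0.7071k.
(0, -3, 5)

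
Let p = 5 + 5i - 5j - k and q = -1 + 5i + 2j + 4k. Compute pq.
-16 + 2i - 10j + 56k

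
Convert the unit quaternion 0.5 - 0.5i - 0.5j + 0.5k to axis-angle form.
axis = (-√3/3, -√3/3, √3/3), θ = 2π/3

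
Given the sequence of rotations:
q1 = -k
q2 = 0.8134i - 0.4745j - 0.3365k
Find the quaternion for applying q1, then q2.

q2 · q1 = -0.3365 + 0.4745i + 0.8134j
-0.3365 + 0.4745i + 0.8134j


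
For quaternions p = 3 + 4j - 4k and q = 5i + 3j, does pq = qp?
No: pq = -12 + 27i - 11j - 20k ≠ -12 + 3i + 29j + 20k = qp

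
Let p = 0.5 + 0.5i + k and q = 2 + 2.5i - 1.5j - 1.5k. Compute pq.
1.25 + 3.75i + 2.5j + 0.5k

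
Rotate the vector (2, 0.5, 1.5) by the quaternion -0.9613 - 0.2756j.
(2.491, 0.5, 0.212)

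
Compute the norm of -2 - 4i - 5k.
√45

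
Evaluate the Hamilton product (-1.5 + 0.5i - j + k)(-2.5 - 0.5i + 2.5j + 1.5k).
5 - 4.5i - 2.5j - 4k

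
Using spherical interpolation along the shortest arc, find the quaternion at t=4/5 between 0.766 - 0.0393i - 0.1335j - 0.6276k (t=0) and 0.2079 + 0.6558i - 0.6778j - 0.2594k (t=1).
0.3751 + 0.5639i - 0.6268j - 0.3853k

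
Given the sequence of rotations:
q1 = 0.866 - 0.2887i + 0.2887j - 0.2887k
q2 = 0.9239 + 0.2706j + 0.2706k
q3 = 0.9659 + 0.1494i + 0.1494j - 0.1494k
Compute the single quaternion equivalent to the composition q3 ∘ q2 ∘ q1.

q2 · q1 = 0.8001 - 0.423i + 0.4229j + 0.0457k
q3 · q2 · q1 = 0.7797 - 0.219i + 0.5844j + 0.051k
0.7797 - 0.219i + 0.5844j + 0.051k


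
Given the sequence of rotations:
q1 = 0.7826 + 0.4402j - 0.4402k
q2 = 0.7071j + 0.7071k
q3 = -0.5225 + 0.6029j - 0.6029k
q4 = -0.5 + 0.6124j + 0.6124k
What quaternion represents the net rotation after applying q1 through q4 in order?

q2 · q1 = -0.6225i + 0.5534j + 0.5534k
q3 · q2 · q1 = 0.9925i + 0.0862j + 0.0862k
q4 · q3 · q2 · q1 = -0.1056 - 0.4963i + 0.5647j - 0.6509k
-0.1056 - 0.4963i + 0.5647j - 0.6509k


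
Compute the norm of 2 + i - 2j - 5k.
√34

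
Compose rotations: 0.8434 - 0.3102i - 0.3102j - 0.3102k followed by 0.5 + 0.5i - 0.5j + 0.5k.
0.5768 + 0.5768i - 0.5768j - 0.0436k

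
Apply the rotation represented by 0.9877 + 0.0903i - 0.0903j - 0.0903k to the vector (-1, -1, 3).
(-1.714, -1.259, 2.545)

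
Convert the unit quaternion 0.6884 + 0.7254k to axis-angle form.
axis = (0, 0, 1), θ = 93°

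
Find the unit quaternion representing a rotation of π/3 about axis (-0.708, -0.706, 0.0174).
0.866 - 0.354i - 0.353j + 0.0087k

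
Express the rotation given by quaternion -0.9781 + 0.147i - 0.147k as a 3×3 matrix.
[[0.9568, -0.2876, -0.0432], [0.2876, 0.9136, 0.2876], [-0.0432, -0.2876, 0.9568]]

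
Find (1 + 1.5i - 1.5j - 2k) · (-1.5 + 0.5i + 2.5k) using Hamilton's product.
2.75 - 5.5i - 2.5j + 6.25k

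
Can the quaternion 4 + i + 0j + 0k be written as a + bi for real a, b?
Yes. The quaternion 4 + i has j- and k-coefficients y = z = 0, so it lies in the complex subalgebra spanned by 1 and i.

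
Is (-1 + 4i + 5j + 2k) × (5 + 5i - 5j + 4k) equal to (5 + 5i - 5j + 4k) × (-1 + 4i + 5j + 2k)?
No: pq = -8 + 45i + 24j - 39k ≠ -8 - 15i + 36j + 51k = qp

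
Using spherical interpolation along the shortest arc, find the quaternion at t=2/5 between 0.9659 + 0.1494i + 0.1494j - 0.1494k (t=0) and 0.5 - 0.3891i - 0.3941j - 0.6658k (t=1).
0.9001 - 0.0827i - 0.0851j - 0.4192k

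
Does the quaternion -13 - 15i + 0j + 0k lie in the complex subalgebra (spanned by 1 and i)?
Yes. The quaternion -13 - 15i has j- and k-coefficients y = z = 0, so it lies in the complex subalgebra spanned by 1 and i.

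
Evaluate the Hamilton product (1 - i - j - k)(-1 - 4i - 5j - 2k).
-12 - 6i - 2j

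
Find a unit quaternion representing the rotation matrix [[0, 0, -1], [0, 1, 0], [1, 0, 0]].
0.7071 - 0.7071j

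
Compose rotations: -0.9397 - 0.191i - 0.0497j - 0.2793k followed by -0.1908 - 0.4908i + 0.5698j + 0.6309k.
0.2901 + 0.3699i - 0.7835j - 0.4063k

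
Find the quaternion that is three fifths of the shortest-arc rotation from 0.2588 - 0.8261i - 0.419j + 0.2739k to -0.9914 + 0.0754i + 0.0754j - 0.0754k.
0.8272 - 0.461i - 0.2601j + 0.1884k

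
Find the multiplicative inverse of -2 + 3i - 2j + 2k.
-0.0952 - 0.1429i + 0.0952j - 0.0952k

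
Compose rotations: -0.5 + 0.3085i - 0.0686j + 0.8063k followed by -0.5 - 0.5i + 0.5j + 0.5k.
0.0354 + 0.5332i + 0.3417j - 0.7731k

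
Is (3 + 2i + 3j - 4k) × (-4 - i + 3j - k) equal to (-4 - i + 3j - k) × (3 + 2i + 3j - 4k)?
No: pq = -23 - 2i + 3j + 22k ≠ -23 - 20i - 9j + 4k = qp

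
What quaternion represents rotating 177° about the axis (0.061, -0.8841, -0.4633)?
0.0262 + 0.061i - 0.8838j - 0.4631k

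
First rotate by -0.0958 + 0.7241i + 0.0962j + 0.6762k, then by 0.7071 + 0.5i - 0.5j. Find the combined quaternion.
-0.3817 + 0.126i - 0.2222j + 0.8883k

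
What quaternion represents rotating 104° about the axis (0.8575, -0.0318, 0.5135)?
0.6157 + 0.6757i - 0.0251j + 0.4046k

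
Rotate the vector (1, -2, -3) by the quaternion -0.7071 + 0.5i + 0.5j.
(1.621, -2.621, 2.121)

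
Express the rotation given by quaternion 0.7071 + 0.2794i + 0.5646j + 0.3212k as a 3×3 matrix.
[[0.1561, -0.1387, 0.9779], [0.7697, 0.6375, -0.0324], [-0.619, 0.7578, 0.2063]]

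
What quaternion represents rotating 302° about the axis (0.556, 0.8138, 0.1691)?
-0.8746 + 0.2696i + 0.3945j + 0.082k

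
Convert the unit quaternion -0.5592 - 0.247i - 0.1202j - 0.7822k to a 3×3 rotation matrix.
[[-0.2526, -0.8154, 0.5208], [0.9342, -0.3457, -0.0882], [0.252, 0.4643, 0.8491]]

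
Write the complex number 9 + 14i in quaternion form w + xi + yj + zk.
9 + 14i + 0j + 0k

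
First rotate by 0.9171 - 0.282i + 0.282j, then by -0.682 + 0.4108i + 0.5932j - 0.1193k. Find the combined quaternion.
-0.6769 + 0.6027i + 0.3853j + 0.1737k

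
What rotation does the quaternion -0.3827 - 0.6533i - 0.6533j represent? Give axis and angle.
axis = (-√2/2, -√2/2, 0), θ = 5π/4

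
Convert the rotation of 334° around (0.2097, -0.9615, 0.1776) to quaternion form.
-0.9744 + 0.0472i - 0.2163j + 0.04k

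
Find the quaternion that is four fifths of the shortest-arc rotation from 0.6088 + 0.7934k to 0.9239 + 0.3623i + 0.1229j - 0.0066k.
0.9283 + 0.308i + 0.1045j + 0.1804k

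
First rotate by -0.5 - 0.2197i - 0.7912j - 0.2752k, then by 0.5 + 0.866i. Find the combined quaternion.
-0.0597 - 0.5429i - 0.1573j - 0.8228k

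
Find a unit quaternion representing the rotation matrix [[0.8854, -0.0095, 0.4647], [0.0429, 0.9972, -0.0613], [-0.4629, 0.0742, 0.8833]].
0.9703 + 0.0349i + 0.239j + 0.0135k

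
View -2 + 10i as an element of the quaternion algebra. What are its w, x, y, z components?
-2 + 10i + 0j + 0k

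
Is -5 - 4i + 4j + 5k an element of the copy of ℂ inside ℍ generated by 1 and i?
No. The quaternion -5 - 4i + 4j + 5k has j-coefficient y = 4 and k-coefficient z = 5, not both zero, so it does not lie in the complex subalgebra spanned by 1 and i.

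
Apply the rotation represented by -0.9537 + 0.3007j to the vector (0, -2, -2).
(1.147, -2, -1.638)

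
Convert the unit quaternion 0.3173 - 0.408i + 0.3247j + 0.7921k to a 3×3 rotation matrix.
[[-0.4657, -0.7676, -0.4403], [0.2377, -0.5878, 0.7733], [-0.8524, 0.2555, 0.4562]]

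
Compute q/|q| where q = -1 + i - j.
-0.5774 + 0.5774i - 0.5774j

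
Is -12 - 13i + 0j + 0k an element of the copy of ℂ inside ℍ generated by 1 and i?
Yes. The quaternion -12 - 13i has j- and k-coefficients y = z = 0, so it lies in the complex subalgebra spanned by 1 and i.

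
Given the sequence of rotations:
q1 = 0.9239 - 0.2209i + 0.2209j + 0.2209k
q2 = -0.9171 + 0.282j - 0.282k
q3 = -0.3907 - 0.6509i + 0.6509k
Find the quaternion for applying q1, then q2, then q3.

q2 · q1 = -0.8473 + 0.3272i + 0.1202j - 0.4008k
q3 · q2 · q1 = 0.8049 + 0.3454i - 0.0949j - 0.4732k
0.8049 + 0.3454i - 0.0949j - 0.4732k


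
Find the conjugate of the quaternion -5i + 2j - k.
5i - 2j + k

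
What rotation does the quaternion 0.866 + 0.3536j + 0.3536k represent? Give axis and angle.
axis = (0, √2/2, √2/2), θ = π/3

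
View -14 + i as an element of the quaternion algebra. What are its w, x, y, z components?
-14 + i + 0j + 0k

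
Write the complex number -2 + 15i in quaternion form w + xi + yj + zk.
-2 + 15i + 0j + 0k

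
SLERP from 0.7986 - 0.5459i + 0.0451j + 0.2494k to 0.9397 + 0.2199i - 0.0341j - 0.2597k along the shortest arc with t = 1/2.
0.9828 - 0.1843i + 0.0062j - 0.0058k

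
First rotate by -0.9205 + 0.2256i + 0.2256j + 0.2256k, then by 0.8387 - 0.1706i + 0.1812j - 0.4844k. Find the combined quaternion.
-0.6651 + 0.4964i - 0.0484j + 0.5557k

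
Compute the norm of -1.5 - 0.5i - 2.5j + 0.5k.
3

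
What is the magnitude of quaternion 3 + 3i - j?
√19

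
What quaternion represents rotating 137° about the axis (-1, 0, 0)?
0.3665 - 0.9304i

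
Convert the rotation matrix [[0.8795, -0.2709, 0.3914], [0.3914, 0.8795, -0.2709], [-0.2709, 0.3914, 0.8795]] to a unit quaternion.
0.9537 + 0.1736i + 0.1736j + 0.1736k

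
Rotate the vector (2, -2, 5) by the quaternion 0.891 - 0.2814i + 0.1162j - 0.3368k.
(2.406, -0.445, 5.198)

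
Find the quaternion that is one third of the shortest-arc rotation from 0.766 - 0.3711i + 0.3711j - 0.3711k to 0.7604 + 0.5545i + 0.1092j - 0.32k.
0.8597 - 0.057i + 0.3155j - 0.3976k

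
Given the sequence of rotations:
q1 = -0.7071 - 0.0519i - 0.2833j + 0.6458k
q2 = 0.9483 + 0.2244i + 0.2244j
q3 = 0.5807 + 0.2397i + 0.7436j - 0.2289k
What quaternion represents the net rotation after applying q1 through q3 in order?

q2 · q1 = -0.5953 - 0.063i - 0.5722j + 0.5605k
q3 · q2 · q1 = 0.2232 + 0.1065i - 0.8949j + 0.3714k
0.2232 + 0.1065i - 0.8949j + 0.3714k


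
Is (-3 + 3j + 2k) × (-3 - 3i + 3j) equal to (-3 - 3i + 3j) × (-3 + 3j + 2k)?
No: pq = 3i - 24j + 3k ≠ 15i - 12j - 15k = qp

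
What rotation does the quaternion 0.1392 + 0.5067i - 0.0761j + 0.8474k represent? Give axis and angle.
axis = (0.5117, -0.0768, 0.8557), θ = 164°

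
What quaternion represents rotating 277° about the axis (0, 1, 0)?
-0.749 + 0.6626j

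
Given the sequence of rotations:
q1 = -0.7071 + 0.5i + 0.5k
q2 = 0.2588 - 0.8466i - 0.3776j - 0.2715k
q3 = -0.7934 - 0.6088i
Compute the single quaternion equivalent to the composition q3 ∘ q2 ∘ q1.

q2 · q1 = 0.3761 + 0.5392i + 0.5546j + 0.5102k
q3 · q2 · q1 = 0.0299 - 0.6568i - 0.1294j - 0.7424k
0.0299 - 0.6568i - 0.1294j - 0.7424k


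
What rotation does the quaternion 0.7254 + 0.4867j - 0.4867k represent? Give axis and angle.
axis = (0, √2/2, -√2/2), θ = 87°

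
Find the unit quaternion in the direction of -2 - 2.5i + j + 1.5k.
-0.5443 - 0.6804i + 0.2722j + 0.4082k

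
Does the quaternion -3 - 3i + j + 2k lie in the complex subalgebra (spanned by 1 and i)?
No. The quaternion -3 - 3i + j + 2k has j-coefficient y = 1 and k-coefficient z = 2, not both zero, so it does not lie in the complex subalgebra spanned by 1 and i.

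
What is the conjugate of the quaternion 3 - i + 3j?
3 + i - 3j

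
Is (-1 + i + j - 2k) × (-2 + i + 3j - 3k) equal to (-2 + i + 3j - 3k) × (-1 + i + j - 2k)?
No: pq = -8 - 4j + 9k ≠ -8 - 6i - 6j + 5k = qp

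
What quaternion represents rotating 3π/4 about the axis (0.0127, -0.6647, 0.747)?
0.3827 + 0.0117i - 0.6141j + 0.6901k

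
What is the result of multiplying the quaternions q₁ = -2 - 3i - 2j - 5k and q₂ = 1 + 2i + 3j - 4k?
-10 + 16i - 30j - 2k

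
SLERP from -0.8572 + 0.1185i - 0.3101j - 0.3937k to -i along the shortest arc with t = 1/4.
-0.765 + 0.4634i - 0.2768j - 0.3514k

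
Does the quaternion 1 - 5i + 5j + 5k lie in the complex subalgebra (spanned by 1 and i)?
No. The quaternion 1 - 5i + 5j + 5k has j-coefficient y = 5 and k-coefficient z = 5, not both zero, so it does not lie in the complex subalgebra spanned by 1 and i.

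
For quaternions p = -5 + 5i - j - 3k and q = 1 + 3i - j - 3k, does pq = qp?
No: pq = -30 - 10i + 10j + 10k ≠ -30 - 10i - 2j + 14k = qp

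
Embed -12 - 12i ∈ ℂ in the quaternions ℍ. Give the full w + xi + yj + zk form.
-12 - 12i + 0j + 0k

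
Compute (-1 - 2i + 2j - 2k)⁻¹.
-0.0769 + 0.1538i - 0.1538j + 0.1538k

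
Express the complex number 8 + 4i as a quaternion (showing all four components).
8 + 4i + 0j + 0k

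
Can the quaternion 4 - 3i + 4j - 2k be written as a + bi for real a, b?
No. The quaternion 4 - 3i + 4j - 2k has j-coefficient y = 4 and k-coefficient z = -2, not both zero, so it does not lie in the complex subalgebra spanned by 1 and i.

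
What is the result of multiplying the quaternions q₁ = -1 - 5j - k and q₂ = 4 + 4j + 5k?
21 - 21i - 24j - 9k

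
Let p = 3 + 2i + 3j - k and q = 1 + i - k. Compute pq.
2i + 4j - 7k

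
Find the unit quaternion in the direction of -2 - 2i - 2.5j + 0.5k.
-0.5252 - 0.5252i - 0.6565j + 0.1313k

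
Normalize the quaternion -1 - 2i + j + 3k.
-0.2582 - 0.5164i + 0.2582j + 0.7746k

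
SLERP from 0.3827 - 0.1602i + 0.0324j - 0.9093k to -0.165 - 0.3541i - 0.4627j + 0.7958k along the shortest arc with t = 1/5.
0.3524 - 0.0552i + 0.1277j - 0.9254k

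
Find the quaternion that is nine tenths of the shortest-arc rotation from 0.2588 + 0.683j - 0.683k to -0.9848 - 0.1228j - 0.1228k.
0.9774 + 0.21j + 0.025k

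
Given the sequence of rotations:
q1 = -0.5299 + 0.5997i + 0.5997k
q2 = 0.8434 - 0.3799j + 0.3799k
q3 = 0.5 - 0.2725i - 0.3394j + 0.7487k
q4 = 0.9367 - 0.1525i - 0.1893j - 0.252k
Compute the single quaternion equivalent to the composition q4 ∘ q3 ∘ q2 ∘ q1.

q2 · q1 = -0.6747 + 0.278i + 0.4291j + 0.5323k
q3 · q2 · q1 = -0.5145 - 0.1791i + 0.7967j - 0.2616k
q4 · q3 · q2 · q1 = -0.4244 + 0.161i + 0.8489j - 0.2708k
-0.4244 + 0.161i + 0.8489j - 0.2708k


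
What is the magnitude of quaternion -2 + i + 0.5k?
2.291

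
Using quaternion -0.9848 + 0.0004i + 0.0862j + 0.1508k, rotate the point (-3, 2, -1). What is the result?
(-2.055, 2.773, -1.444)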